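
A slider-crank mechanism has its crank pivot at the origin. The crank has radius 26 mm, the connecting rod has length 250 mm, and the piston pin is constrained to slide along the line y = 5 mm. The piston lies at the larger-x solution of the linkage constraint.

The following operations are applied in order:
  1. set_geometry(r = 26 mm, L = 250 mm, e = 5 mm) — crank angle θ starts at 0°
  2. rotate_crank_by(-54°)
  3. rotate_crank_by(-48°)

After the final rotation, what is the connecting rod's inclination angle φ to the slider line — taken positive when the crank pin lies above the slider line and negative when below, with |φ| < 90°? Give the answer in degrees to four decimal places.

set_geometry: r = 26 mm, L = 250 mm, e = 5 mm; θ ← 0°
rotate_crank_by(-54°): θ ← 0° -54° = -54°
rotate_crank_by(-48°): θ ← -54° -48° = -102°
crank pin P = (r cos θ, r sin θ) = (-5.405704, -25.431838)
h = r sin θ − e = -25.431838 − 5 = -30.431838
sin φ = h / L = -30.431838 / 250 = -0.12172735
φ = arcsin(-0.12172735) = -6.991803°

-6.9918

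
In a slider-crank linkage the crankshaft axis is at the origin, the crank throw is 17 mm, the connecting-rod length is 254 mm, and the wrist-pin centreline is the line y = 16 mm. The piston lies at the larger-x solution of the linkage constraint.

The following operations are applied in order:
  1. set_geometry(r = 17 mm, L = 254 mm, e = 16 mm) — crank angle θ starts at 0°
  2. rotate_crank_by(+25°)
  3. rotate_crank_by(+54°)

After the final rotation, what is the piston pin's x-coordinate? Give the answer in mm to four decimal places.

257.2428

set_geometry: r = 17 mm, L = 254 mm, e = 16 mm; θ ← 0°
rotate_crank_by(+25°): θ ← 0° +25° = 25°
rotate_crank_by(+54°): θ ← 25° +54° = 79°
crank pin P = (r cos θ, r sin θ) = (3.243753, 16.687662)
h = r sin θ − e = 16.687662 − 16 = 0.687662
x = r cos θ + √(L² − h²) = 3.243753 + √(64516.0 − 0.4729) = 3.243753 + 253.999069 = 257.242822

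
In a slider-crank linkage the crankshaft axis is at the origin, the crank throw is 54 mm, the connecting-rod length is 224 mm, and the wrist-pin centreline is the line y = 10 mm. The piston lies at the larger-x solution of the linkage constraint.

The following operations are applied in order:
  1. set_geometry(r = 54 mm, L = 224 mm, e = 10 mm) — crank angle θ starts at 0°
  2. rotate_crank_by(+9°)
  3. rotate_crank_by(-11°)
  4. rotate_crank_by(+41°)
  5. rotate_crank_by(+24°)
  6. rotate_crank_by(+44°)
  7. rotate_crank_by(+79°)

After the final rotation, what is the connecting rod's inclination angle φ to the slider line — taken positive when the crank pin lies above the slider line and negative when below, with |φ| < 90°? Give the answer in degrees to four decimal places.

set_geometry: r = 54 mm, L = 224 mm, e = 10 mm; θ ← 0°
rotate_crank_by(+9°): θ ← 0° +9° = 9°
rotate_crank_by(-11°): θ ← 9° -11° = -2°
rotate_crank_by(+41°): θ ← -2° +41° = 39°
rotate_crank_by(+24°): θ ← 39° +24° = 63°
rotate_crank_by(+44°): θ ← 63° +44° = 107°
rotate_crank_by(+79°): θ ← 107° +79° = 186°
crank pin P = (r cos θ, r sin θ) = (-53.704182, -5.644537)
h = r sin θ − e = -5.644537 − 10 = -15.644537
sin φ = h / L = -15.644537 / 224 = -0.06984168
φ = arcsin(-0.06984168) = -4.004894°

-4.0049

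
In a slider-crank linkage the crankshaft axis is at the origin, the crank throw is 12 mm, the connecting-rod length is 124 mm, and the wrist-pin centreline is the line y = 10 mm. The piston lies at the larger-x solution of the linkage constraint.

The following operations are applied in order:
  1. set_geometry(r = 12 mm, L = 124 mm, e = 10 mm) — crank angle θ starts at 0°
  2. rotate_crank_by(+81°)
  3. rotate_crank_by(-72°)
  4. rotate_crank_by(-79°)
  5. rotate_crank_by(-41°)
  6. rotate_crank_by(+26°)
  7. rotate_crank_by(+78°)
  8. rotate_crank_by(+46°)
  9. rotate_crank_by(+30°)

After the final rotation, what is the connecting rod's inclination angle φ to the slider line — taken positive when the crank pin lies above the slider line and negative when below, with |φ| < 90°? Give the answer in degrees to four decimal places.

set_geometry: r = 12 mm, L = 124 mm, e = 10 mm; θ ← 0°
rotate_crank_by(+81°): θ ← 0° +81° = 81°
rotate_crank_by(-72°): θ ← 81° -72° = 9°
rotate_crank_by(-79°): θ ← 9° -79° = -70°
rotate_crank_by(-41°): θ ← -70° -41° = -111°
rotate_crank_by(+26°): θ ← -111° +26° = -85°
rotate_crank_by(+78°): θ ← -85° +78° = -7°
rotate_crank_by(+46°): θ ← -7° +46° = 39°
rotate_crank_by(+30°): θ ← 39° +30° = 69°
crank pin P = (r cos θ, r sin θ) = (4.300415, 11.202965)
h = r sin θ − e = 11.202965 − 10 = 1.202965
sin φ = h / L = 1.202965 / 124 = 0.00970133
φ = arcsin(0.00970133) = 0.555854°

0.5559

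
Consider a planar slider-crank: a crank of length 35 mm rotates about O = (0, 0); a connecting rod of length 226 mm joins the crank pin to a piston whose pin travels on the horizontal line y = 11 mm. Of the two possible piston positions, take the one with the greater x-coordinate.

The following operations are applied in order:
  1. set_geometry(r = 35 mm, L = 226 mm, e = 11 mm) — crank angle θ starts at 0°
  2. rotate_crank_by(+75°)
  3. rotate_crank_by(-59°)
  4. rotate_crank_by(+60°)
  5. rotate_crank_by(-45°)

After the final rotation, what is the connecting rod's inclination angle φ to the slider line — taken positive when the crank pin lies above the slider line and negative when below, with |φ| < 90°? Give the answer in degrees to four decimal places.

1.7816

set_geometry: r = 35 mm, L = 226 mm, e = 11 mm; θ ← 0°
rotate_crank_by(+75°): θ ← 0° +75° = 75°
rotate_crank_by(-59°): θ ← 75° -59° = 16°
rotate_crank_by(+60°): θ ← 16° +60° = 76°
rotate_crank_by(-45°): θ ← 76° -45° = 31°
crank pin P = (r cos θ, r sin θ) = (30.000856, 18.026333)
h = r sin θ − e = 18.026333 − 11 = 7.026333
sin φ = h / L = 7.026333 / 226 = 0.03108997
φ = arcsin(0.03108997) = 1.781611°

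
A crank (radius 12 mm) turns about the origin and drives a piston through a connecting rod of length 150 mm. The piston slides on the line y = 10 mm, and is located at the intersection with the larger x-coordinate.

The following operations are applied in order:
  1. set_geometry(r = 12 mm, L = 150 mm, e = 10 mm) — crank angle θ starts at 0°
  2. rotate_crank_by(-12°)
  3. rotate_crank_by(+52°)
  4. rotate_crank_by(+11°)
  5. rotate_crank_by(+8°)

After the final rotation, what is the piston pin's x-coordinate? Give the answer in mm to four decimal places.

156.1802

set_geometry: r = 12 mm, L = 150 mm, e = 10 mm; θ ← 0°
rotate_crank_by(-12°): θ ← 0° -12° = -12°
rotate_crank_by(+52°): θ ← -12° +52° = 40°
rotate_crank_by(+11°): θ ← 40° +11° = 51°
rotate_crank_by(+8°): θ ← 51° +8° = 59°
crank pin P = (r cos θ, r sin θ) = (6.180457, 10.286008)
h = r sin θ − e = 10.286008 − 10 = 0.286008
x = r cos θ + √(L² − h²) = 6.180457 + √(22500.0 − 0.0818) = 6.180457 + 149.999727 = 156.180184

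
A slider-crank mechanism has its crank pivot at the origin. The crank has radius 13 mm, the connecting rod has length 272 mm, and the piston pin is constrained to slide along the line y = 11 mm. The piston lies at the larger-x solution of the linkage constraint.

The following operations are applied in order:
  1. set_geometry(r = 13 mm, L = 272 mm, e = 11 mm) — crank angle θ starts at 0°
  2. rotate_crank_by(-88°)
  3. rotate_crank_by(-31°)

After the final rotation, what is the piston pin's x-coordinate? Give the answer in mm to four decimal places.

set_geometry: r = 13 mm, L = 272 mm, e = 11 mm; θ ← 0°
rotate_crank_by(-88°): θ ← 0° -88° = -88°
rotate_crank_by(-31°): θ ← -88° -31° = -119°
crank pin P = (r cos θ, r sin θ) = (-6.302525, -11.370056)
h = r sin θ − e = -11.370056 − 11 = -22.370056
x = r cos θ + √(L² − h²) = -6.302525 + √(73984.0 − 500.4194) = -6.302525 + 271.078551 = 264.776026

264.7760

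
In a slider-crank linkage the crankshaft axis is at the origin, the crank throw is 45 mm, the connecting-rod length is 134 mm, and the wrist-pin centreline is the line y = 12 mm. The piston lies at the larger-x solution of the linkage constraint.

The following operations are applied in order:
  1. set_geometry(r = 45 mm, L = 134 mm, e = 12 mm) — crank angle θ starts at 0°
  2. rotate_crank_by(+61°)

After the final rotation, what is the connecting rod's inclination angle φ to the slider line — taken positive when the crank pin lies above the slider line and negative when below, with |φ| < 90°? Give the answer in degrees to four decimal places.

11.7805

set_geometry: r = 45 mm, L = 134 mm, e = 12 mm; θ ← 0°
rotate_crank_by(+61°): θ ← 0° +61° = 61°
crank pin P = (r cos θ, r sin θ) = (21.816433, 39.357887)
h = r sin θ − e = 39.357887 − 12 = 27.357887
sin φ = h / L = 27.357887 / 134 = 0.20416333
φ = arcsin(0.20416333) = 11.780526°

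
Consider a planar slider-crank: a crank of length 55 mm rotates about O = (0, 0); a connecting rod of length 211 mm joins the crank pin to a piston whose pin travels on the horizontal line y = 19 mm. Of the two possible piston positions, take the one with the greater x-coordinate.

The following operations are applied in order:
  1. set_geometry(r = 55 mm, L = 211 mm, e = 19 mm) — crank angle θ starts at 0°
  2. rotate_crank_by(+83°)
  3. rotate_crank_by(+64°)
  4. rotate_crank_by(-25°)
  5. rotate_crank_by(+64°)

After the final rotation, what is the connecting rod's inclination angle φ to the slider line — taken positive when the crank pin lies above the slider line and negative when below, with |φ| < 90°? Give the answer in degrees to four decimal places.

set_geometry: r = 55 mm, L = 211 mm, e = 19 mm; θ ← 0°
rotate_crank_by(+83°): θ ← 0° +83° = 83°
rotate_crank_by(+64°): θ ← 83° +64° = 147°
rotate_crank_by(-25°): θ ← 147° -25° = 122°
rotate_crank_by(+64°): θ ← 122° +64° = 186°
crank pin P = (r cos θ, r sin θ) = (-54.698704, -5.749065)
h = r sin θ − e = -5.749065 − 19 = -24.749065
sin φ = h / L = -24.749065 / 211 = -0.11729415
φ = arcsin(-0.11729415) = -6.735966°

-6.7360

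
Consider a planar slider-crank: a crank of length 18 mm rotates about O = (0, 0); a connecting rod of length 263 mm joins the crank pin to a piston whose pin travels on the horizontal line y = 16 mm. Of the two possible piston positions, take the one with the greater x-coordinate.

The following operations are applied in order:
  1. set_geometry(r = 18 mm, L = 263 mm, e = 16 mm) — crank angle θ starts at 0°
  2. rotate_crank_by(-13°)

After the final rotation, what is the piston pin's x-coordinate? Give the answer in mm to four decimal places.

set_geometry: r = 18 mm, L = 263 mm, e = 16 mm; θ ← 0°
rotate_crank_by(-13°): θ ← 0° -13° = -13°
crank pin P = (r cos θ, r sin θ) = (17.538661, -4.049119)
h = r sin θ − e = -4.049119 − 16 = -20.049119
x = r cos θ + √(L² − h²) = 17.538661 + √(69169.0 − 401.9672) = 17.538661 + 262.234690 = 279.773352

279.7734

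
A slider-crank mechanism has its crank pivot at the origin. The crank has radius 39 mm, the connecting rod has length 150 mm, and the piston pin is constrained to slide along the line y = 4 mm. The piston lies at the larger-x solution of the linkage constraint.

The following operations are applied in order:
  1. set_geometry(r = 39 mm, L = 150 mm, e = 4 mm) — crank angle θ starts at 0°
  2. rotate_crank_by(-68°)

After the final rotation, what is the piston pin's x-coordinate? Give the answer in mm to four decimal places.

159.1336

set_geometry: r = 39 mm, L = 150 mm, e = 4 mm; θ ← 0°
rotate_crank_by(-68°): θ ← 0° -68° = -68°
crank pin P = (r cos θ, r sin θ) = (14.609657, -36.160170)
h = r sin θ − e = -36.160170 − 4 = -40.160170
x = r cos θ + √(L² − h²) = 14.609657 + √(22500.0 − 1612.8393) = 14.609657 + 144.523911 = 159.133568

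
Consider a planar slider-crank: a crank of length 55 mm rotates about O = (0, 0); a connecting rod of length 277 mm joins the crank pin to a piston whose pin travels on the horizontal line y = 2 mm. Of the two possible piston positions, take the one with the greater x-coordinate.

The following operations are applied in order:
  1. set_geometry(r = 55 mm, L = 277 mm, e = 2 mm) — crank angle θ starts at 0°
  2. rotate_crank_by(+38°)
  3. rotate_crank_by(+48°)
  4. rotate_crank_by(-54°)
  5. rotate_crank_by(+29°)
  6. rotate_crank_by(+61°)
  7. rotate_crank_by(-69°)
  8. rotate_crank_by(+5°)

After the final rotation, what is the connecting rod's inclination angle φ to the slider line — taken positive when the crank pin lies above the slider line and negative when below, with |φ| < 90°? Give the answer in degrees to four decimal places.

9.2745

set_geometry: r = 55 mm, L = 277 mm, e = 2 mm; θ ← 0°
rotate_crank_by(+38°): θ ← 0° +38° = 38°
rotate_crank_by(+48°): θ ← 38° +48° = 86°
rotate_crank_by(-54°): θ ← 86° -54° = 32°
rotate_crank_by(+29°): θ ← 32° +29° = 61°
rotate_crank_by(+61°): θ ← 61° +61° = 122°
rotate_crank_by(-69°): θ ← 122° -69° = 53°
rotate_crank_by(+5°): θ ← 53° +5° = 58°
crank pin P = (r cos θ, r sin θ) = (29.145560, 46.642645)
h = r sin θ − e = 46.642645 − 2 = 44.642645
sin φ = h / L = 44.642645 / 277 = 0.16116478
φ = arcsin(0.16116478) = 9.274511°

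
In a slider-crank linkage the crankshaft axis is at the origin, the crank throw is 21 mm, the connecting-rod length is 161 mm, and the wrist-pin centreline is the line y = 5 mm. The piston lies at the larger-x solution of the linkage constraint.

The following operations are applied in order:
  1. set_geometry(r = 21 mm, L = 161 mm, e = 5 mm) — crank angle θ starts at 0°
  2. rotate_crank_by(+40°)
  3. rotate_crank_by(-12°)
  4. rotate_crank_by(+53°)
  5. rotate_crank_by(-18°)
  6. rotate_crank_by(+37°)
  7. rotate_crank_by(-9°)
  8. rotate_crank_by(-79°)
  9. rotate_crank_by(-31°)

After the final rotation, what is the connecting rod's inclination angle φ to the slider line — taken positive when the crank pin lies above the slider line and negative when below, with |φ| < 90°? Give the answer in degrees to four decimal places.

set_geometry: r = 21 mm, L = 161 mm, e = 5 mm; θ ← 0°
rotate_crank_by(+40°): θ ← 0° +40° = 40°
rotate_crank_by(-12°): θ ← 40° -12° = 28°
rotate_crank_by(+53°): θ ← 28° +53° = 81°
rotate_crank_by(-18°): θ ← 81° -18° = 63°
rotate_crank_by(+37°): θ ← 63° +37° = 100°
rotate_crank_by(-9°): θ ← 100° -9° = 91°
rotate_crank_by(-79°): θ ← 91° -79° = 12°
rotate_crank_by(-31°): θ ← 12° -31° = -19°
crank pin P = (r cos θ, r sin θ) = (19.855890, -6.836931)
h = r sin θ − e = -6.836931 − 5 = -11.836931
sin φ = h / L = -11.836931 / 161 = -0.07352131
φ = arcsin(-0.07352131) = -4.216265°

-4.2163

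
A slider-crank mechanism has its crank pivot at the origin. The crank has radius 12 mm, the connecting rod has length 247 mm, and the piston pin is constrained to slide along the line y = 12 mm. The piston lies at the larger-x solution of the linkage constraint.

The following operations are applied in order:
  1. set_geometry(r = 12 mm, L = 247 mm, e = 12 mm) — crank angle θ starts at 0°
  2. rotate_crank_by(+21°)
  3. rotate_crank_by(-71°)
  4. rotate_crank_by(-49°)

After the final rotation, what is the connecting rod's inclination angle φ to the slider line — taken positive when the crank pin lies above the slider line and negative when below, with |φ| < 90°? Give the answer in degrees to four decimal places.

set_geometry: r = 12 mm, L = 247 mm, e = 12 mm; θ ← 0°
rotate_crank_by(+21°): θ ← 0° +21° = 21°
rotate_crank_by(-71°): θ ← 21° -71° = -50°
rotate_crank_by(-49°): θ ← -50° -49° = -99°
crank pin P = (r cos θ, r sin θ) = (-1.877214, -11.852260)
h = r sin θ − e = -11.852260 − 12 = -23.852260
sin φ = h / L = -23.852260 / 247 = -0.09656785
φ = arcsin(-0.09656785) = -5.541566°

-5.5416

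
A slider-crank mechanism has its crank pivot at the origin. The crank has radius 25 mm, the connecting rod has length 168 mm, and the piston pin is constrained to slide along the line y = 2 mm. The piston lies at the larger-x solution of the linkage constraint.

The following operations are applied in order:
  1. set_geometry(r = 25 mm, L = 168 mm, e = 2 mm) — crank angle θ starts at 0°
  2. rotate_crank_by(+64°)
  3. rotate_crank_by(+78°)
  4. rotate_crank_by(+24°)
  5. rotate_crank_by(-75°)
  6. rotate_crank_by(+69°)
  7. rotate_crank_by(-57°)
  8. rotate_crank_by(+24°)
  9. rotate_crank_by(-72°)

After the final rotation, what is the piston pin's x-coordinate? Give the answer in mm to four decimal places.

181.3201

set_geometry: r = 25 mm, L = 168 mm, e = 2 mm; θ ← 0°
rotate_crank_by(+64°): θ ← 0° +64° = 64°
rotate_crank_by(+78°): θ ← 64° +78° = 142°
rotate_crank_by(+24°): θ ← 142° +24° = 166°
rotate_crank_by(-75°): θ ← 166° -75° = 91°
rotate_crank_by(+69°): θ ← 91° +69° = 160°
rotate_crank_by(-57°): θ ← 160° -57° = 103°
rotate_crank_by(+24°): θ ← 103° +24° = 127°
rotate_crank_by(-72°): θ ← 127° -72° = 55°
crank pin P = (r cos θ, r sin θ) = (14.339411, 20.478801)
h = r sin θ − e = 20.478801 − 2 = 18.478801
x = r cos θ + √(L² − h²) = 14.339411 + √(28224.0 − 341.4661) = 14.339411 + 166.980639 = 181.320050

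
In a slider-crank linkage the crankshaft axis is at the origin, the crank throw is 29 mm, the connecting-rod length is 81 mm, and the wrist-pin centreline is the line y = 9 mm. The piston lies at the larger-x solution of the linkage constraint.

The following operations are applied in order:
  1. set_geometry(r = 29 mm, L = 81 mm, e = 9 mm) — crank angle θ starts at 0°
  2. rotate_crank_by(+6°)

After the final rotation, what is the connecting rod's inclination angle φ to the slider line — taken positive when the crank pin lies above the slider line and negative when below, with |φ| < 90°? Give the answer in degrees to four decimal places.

set_geometry: r = 29 mm, L = 81 mm, e = 9 mm; θ ← 0°
rotate_crank_by(+6°): θ ← 0° +6° = 6°
crank pin P = (r cos θ, r sin θ) = (28.841135, 3.031325)
h = r sin θ − e = 3.031325 − 9 = -5.968675
sin φ = h / L = -5.968675 / 81 = -0.07368734
φ = arcsin(-0.07368734) = -4.225804°

-4.2258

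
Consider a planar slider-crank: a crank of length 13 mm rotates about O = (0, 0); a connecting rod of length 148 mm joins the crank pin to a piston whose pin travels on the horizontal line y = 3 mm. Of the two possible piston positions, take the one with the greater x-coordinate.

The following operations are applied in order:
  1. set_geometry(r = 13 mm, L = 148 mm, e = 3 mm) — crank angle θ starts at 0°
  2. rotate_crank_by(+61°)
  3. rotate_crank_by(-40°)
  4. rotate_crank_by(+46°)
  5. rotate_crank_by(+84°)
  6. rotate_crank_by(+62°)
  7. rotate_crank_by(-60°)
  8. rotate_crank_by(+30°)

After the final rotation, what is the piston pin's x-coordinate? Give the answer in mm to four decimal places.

set_geometry: r = 13 mm, L = 148 mm, e = 3 mm; θ ← 0°
rotate_crank_by(+61°): θ ← 0° +61° = 61°
rotate_crank_by(-40°): θ ← 61° -40° = 21°
rotate_crank_by(+46°): θ ← 21° +46° = 67°
rotate_crank_by(+84°): θ ← 67° +84° = 151°
rotate_crank_by(+62°): θ ← 151° +62° = 213°
rotate_crank_by(-60°): θ ← 213° -60° = 153°
rotate_crank_by(+30°): θ ← 153° +30° = 183°
crank pin P = (r cos θ, r sin θ) = (-12.982184, -0.680367)
h = r sin θ − e = -0.680367 − 3 = -3.680367
x = r cos θ + √(L² − h²) = -12.982184 + √(21904.0 − 13.5451) = -12.982184 + 147.954232 = 134.972048

134.9720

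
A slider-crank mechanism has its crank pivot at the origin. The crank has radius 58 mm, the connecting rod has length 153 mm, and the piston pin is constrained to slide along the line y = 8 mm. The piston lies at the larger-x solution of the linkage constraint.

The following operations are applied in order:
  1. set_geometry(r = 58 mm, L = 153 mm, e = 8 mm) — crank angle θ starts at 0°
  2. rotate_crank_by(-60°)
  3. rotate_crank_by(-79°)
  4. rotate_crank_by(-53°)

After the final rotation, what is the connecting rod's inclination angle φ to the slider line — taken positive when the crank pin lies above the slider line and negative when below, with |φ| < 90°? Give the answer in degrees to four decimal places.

1.5202

set_geometry: r = 58 mm, L = 153 mm, e = 8 mm; θ ← 0°
rotate_crank_by(-60°): θ ← 0° -60° = -60°
rotate_crank_by(-79°): θ ← -60° -79° = -139°
rotate_crank_by(-53°): θ ← -139° -53° = -192°
crank pin P = (r cos θ, r sin θ) = (-56.732561, 12.058878)
h = r sin θ − e = 12.058878 − 8 = 4.058878
sin φ = h / L = 4.058878 / 153 = 0.02652861
φ = arcsin(0.02652861) = 1.520156°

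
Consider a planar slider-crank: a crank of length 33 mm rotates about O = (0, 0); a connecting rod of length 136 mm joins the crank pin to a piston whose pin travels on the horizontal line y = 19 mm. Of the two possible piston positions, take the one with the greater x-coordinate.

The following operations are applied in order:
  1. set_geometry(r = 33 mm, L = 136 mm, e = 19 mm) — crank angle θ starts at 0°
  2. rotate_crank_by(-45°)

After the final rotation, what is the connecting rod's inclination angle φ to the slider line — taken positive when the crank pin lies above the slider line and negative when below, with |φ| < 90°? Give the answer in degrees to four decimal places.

-18.1366

set_geometry: r = 33 mm, L = 136 mm, e = 19 mm; θ ← 0°
rotate_crank_by(-45°): θ ← 0° -45° = -45°
crank pin P = (r cos θ, r sin θ) = (23.334524, -23.334524)
h = r sin θ − e = -23.334524 − 19 = -42.334524
sin φ = h / L = -42.334524 / 136 = -0.31128326
φ = arcsin(-0.31128326) = -18.136583°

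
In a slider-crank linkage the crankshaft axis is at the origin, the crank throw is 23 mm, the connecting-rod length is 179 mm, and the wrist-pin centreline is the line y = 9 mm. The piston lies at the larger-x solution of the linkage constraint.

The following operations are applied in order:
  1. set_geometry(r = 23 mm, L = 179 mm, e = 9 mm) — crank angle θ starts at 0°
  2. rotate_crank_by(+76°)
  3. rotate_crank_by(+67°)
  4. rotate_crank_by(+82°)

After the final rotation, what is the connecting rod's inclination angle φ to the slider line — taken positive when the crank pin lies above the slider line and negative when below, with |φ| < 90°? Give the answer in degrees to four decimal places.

-8.1136

set_geometry: r = 23 mm, L = 179 mm, e = 9 mm; θ ← 0°
rotate_crank_by(+76°): θ ← 0° +76° = 76°
rotate_crank_by(+67°): θ ← 76° +67° = 143°
rotate_crank_by(+82°): θ ← 143° +82° = 225°
crank pin P = (r cos θ, r sin θ) = (-16.263456, -16.263456)
h = r sin θ − e = -16.263456 − 9 = -25.263456
sin φ = h / L = -25.263456 / 179 = -0.14113663
φ = arcsin(-0.14113663) = -8.113623°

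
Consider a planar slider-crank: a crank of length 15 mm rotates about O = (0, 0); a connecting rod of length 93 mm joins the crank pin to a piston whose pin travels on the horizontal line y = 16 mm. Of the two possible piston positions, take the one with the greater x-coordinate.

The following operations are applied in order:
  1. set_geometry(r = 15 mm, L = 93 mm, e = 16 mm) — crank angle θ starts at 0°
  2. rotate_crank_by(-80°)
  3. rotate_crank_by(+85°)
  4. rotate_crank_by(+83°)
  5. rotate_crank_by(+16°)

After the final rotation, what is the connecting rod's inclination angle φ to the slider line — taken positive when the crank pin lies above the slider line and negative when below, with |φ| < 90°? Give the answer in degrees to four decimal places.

set_geometry: r = 15 mm, L = 93 mm, e = 16 mm; θ ← 0°
rotate_crank_by(-80°): θ ← 0° -80° = -80°
rotate_crank_by(+85°): θ ← -80° +85° = 5°
rotate_crank_by(+83°): θ ← 5° +83° = 88°
rotate_crank_by(+16°): θ ← 88° +16° = 104°
crank pin P = (r cos θ, r sin θ) = (-3.628828, 14.554436)
h = r sin θ − e = 14.554436 − 16 = -1.445564
sin φ = h / L = -1.445564 / 93 = -0.01554370
φ = arcsin(-0.01554370) = -0.890624°

-0.8906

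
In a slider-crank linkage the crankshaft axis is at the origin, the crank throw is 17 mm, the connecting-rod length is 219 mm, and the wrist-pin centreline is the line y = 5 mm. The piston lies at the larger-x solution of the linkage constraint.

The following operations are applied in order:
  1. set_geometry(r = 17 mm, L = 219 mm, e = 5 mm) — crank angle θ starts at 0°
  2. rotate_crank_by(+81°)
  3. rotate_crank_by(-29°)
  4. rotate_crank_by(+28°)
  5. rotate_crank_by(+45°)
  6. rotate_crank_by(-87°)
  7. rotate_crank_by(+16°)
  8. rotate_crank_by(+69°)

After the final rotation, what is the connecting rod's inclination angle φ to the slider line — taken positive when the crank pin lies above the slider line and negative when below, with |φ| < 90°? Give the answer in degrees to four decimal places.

2.4227

set_geometry: r = 17 mm, L = 219 mm, e = 5 mm; θ ← 0°
rotate_crank_by(+81°): θ ← 0° +81° = 81°
rotate_crank_by(-29°): θ ← 81° -29° = 52°
rotate_crank_by(+28°): θ ← 52° +28° = 80°
rotate_crank_by(+45°): θ ← 80° +45° = 125°
rotate_crank_by(-87°): θ ← 125° -87° = 38°
rotate_crank_by(+16°): θ ← 38° +16° = 54°
rotate_crank_by(+69°): θ ← 54° +69° = 123°
crank pin P = (r cos θ, r sin θ) = (-9.258864, 14.257400)
h = r sin θ − e = 14.257400 − 5 = 9.257400
sin φ = h / L = 9.257400 / 219 = 0.04227123
φ = arcsin(0.04227123) = 2.422685°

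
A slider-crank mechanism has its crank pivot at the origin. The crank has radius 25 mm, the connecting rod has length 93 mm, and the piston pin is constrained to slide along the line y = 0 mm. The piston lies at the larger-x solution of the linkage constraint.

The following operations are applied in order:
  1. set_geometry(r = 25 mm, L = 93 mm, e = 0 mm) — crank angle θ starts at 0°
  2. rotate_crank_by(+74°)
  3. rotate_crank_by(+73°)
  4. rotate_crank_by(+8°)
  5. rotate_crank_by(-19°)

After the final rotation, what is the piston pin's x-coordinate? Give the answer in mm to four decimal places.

73.3806

set_geometry: r = 25 mm, L = 93 mm, e = 0 mm; θ ← 0°
rotate_crank_by(+74°): θ ← 0° +74° = 74°
rotate_crank_by(+73°): θ ← 74° +73° = 147°
rotate_crank_by(+8°): θ ← 147° +8° = 155°
rotate_crank_by(-19°): θ ← 155° -19° = 136°
crank pin P = (r cos θ, r sin θ) = (-17.983495, 17.366459)
h = r sin θ − e = 17.366459 − 0 = 17.366459
x = r cos θ + √(L² − h²) = -17.983495 + √(8649.0 − 301.5939) = -17.983495 + 91.364140 = 73.380645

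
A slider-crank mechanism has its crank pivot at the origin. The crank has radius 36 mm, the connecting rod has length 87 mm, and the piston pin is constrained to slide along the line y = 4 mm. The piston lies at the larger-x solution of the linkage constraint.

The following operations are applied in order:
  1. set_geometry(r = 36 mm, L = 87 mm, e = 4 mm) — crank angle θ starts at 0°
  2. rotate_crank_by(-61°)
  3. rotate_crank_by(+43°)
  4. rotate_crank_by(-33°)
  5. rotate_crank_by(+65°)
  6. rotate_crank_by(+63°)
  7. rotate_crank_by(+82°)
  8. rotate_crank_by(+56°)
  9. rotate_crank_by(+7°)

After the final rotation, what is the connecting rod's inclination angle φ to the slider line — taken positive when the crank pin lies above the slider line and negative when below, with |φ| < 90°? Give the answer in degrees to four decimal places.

-18.8359

set_geometry: r = 36 mm, L = 87 mm, e = 4 mm; θ ← 0°
rotate_crank_by(-61°): θ ← 0° -61° = -61°
rotate_crank_by(+43°): θ ← -61° +43° = -18°
rotate_crank_by(-33°): θ ← -18° -33° = -51°
rotate_crank_by(+65°): θ ← -51° +65° = 14°
rotate_crank_by(+63°): θ ← 14° +63° = 77°
rotate_crank_by(+82°): θ ← 77° +82° = 159°
rotate_crank_by(+56°): θ ← 159° +56° = 215°
rotate_crank_by(+7°): θ ← 215° +7° = 222°
crank pin P = (r cos θ, r sin θ) = (-26.753214, -24.088702)
h = r sin θ − e = -24.088702 − 4 = -28.088702
sin φ = h / L = -28.088702 / 87 = -0.32285864
φ = arcsin(-0.32285864) = -18.835892°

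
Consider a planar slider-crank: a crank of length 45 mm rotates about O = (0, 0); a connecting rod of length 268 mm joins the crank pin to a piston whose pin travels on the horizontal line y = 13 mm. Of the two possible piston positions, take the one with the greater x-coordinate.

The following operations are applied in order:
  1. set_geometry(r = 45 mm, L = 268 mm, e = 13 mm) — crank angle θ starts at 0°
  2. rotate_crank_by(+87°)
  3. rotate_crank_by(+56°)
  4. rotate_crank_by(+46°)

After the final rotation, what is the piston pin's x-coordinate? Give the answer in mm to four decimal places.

222.8038

set_geometry: r = 45 mm, L = 268 mm, e = 13 mm; θ ← 0°
rotate_crank_by(+87°): θ ← 0° +87° = 87°
rotate_crank_by(+56°): θ ← 87° +56° = 143°
rotate_crank_by(+46°): θ ← 143° +46° = 189°
crank pin P = (r cos θ, r sin θ) = (-44.445975, -7.039551)
h = r sin θ − e = -7.039551 − 13 = -20.039551
x = r cos θ + √(L² − h²) = -44.445975 + √(71824.0 − 401.5836) = -44.445975 + 267.249727 = 222.803751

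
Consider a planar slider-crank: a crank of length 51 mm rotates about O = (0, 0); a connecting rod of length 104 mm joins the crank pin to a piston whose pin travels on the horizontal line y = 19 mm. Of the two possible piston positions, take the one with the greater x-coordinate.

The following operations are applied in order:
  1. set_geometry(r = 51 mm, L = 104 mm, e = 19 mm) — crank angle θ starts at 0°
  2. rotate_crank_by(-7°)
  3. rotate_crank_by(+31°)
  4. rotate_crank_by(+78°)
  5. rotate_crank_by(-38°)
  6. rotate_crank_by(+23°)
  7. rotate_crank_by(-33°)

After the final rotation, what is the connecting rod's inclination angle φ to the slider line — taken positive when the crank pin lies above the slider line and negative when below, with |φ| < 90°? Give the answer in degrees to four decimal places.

12.3590

set_geometry: r = 51 mm, L = 104 mm, e = 19 mm; θ ← 0°
rotate_crank_by(-7°): θ ← 0° -7° = -7°
rotate_crank_by(+31°): θ ← -7° +31° = 24°
rotate_crank_by(+78°): θ ← 24° +78° = 102°
rotate_crank_by(-38°): θ ← 102° -38° = 64°
rotate_crank_by(+23°): θ ← 64° +23° = 87°
rotate_crank_by(-33°): θ ← 87° -33° = 54°
crank pin P = (r cos θ, r sin θ) = (29.977048, 41.259867)
h = r sin θ − e = 41.259867 − 19 = 22.259867
sin φ = h / L = 22.259867 / 104 = 0.21403718
φ = arcsin(0.21403718) = 12.359047°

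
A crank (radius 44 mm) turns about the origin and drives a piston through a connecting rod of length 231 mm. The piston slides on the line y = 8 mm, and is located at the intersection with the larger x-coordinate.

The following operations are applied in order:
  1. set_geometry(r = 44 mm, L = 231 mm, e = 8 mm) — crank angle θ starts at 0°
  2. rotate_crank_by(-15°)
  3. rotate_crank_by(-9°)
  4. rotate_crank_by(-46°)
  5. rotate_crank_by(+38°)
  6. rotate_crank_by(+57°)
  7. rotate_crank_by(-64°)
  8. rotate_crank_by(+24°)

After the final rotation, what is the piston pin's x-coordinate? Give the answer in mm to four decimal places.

set_geometry: r = 44 mm, L = 231 mm, e = 8 mm; θ ← 0°
rotate_crank_by(-15°): θ ← 0° -15° = -15°
rotate_crank_by(-9°): θ ← -15° -9° = -24°
rotate_crank_by(-46°): θ ← -24° -46° = -70°
rotate_crank_by(+38°): θ ← -70° +38° = -32°
rotate_crank_by(+57°): θ ← -32° +57° = 25°
rotate_crank_by(-64°): θ ← 25° -64° = -39°
rotate_crank_by(+24°): θ ← -39° +24° = -15°
crank pin P = (r cos θ, r sin θ) = (42.500736, -11.388038)
h = r sin θ − e = -11.388038 − 8 = -19.388038
x = r cos θ + √(L² − h²) = 42.500736 + √(53361.0 − 375.8960) = 42.500736 + 230.184934 = 272.685671

272.6857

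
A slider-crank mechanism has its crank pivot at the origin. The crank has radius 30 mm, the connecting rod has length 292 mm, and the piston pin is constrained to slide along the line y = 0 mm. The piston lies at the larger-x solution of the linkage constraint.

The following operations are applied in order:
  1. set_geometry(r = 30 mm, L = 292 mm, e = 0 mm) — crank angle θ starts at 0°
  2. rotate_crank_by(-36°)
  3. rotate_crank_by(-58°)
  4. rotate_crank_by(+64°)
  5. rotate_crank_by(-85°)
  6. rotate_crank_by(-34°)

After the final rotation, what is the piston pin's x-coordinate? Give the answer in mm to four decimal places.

set_geometry: r = 30 mm, L = 292 mm, e = 0 mm; θ ← 0°
rotate_crank_by(-36°): θ ← 0° -36° = -36°
rotate_crank_by(-58°): θ ← -36° -58° = -94°
rotate_crank_by(+64°): θ ← -94° +64° = -30°
rotate_crank_by(-85°): θ ← -30° -85° = -115°
rotate_crank_by(-34°): θ ← -115° -34° = -149°
crank pin P = (r cos θ, r sin θ) = (-25.715019, -15.451142)
h = r sin θ − e = -15.451142 − 0 = -15.451142
x = r cos θ + √(L² − h²) = -25.715019 + √(85264.0 − 238.7378) = -25.715019 + 291.590916 = 265.875897

265.8759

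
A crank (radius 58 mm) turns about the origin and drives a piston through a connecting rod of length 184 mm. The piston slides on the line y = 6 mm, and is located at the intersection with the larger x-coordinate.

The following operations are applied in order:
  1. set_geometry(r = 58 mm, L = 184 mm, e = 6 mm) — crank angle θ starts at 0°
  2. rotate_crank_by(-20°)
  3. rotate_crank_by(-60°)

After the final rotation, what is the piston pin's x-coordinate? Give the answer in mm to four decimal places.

182.9068

set_geometry: r = 58 mm, L = 184 mm, e = 6 mm; θ ← 0°
rotate_crank_by(-20°): θ ← 0° -20° = -20°
rotate_crank_by(-60°): θ ← -20° -60° = -80°
crank pin P = (r cos θ, r sin θ) = (10.071594, -57.118850)
h = r sin θ − e = -57.118850 − 6 = -63.118850
x = r cos θ + √(L² − h²) = 10.071594 + √(33856.0 − 3983.9892) = 10.071594 + 172.835213 = 182.906807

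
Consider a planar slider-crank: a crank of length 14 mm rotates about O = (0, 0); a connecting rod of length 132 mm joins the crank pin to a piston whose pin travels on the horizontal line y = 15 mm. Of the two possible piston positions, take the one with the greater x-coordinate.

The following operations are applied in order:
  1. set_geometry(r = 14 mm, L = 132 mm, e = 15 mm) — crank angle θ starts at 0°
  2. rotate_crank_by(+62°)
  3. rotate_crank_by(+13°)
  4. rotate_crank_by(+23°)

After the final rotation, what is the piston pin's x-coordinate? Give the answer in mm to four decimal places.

130.0467

set_geometry: r = 14 mm, L = 132 mm, e = 15 mm; θ ← 0°
rotate_crank_by(+62°): θ ← 0° +62° = 62°
rotate_crank_by(+13°): θ ← 62° +13° = 75°
rotate_crank_by(+23°): θ ← 75° +23° = 98°
crank pin P = (r cos θ, r sin θ) = (-1.948423, 13.863753)
h = r sin θ − e = 13.863753 − 15 = -1.136247
x = r cos θ + √(L² − h²) = -1.948423 + √(17424.0 − 1.2911) = -1.948423 + 131.995110 = 130.046686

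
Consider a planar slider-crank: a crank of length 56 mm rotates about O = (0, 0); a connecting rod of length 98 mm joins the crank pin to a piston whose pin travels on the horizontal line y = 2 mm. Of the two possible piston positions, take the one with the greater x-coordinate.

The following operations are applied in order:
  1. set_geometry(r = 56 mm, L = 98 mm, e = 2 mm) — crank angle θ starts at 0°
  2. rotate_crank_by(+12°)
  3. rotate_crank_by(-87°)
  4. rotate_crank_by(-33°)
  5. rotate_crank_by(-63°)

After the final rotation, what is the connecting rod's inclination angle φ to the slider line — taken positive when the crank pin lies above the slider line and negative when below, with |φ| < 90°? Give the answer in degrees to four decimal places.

-6.3037

set_geometry: r = 56 mm, L = 98 mm, e = 2 mm; θ ← 0°
rotate_crank_by(+12°): θ ← 0° +12° = 12°
rotate_crank_by(-87°): θ ← 12° -87° = -75°
rotate_crank_by(-33°): θ ← -75° -33° = -108°
rotate_crank_by(-63°): θ ← -108° -63° = -171°
crank pin P = (r cos θ, r sin θ) = (-55.310547, -8.760330)
h = r sin θ − e = -8.760330 − 2 = -10.760330
sin φ = h / L = -10.760330 / 98 = -0.10979929
φ = arcsin(-0.10979929) = -6.303745°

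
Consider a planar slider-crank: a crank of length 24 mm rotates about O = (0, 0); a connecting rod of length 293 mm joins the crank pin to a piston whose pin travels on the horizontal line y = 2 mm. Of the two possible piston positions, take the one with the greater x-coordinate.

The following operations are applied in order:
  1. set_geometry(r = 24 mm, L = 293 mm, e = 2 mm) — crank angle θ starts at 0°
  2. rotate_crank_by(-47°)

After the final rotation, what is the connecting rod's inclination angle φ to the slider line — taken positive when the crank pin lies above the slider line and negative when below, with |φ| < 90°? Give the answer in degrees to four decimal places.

set_geometry: r = 24 mm, L = 293 mm, e = 2 mm; θ ← 0°
rotate_crank_by(-47°): θ ← 0° -47° = -47°
crank pin P = (r cos θ, r sin θ) = (16.367961, -17.552489)
h = r sin θ − e = -17.552489 − 2 = -19.552489
sin φ = h / L = -19.552489 / 293 = -0.06673204
φ = arcsin(-0.06673204) = -3.826308°

-3.8263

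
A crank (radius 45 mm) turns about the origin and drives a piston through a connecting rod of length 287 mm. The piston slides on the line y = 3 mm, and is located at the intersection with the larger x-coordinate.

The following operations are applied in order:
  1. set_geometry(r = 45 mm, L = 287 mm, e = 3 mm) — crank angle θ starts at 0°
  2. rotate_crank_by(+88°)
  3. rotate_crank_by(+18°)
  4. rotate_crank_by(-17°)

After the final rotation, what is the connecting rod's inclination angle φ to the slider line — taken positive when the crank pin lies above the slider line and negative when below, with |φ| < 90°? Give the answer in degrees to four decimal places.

8.4136

set_geometry: r = 45 mm, L = 287 mm, e = 3 mm; θ ← 0°
rotate_crank_by(+88°): θ ← 0° +88° = 88°
rotate_crank_by(+18°): θ ← 88° +18° = 106°
rotate_crank_by(-17°): θ ← 106° -17° = 89°
crank pin P = (r cos θ, r sin θ) = (0.785358, 44.993146)
h = r sin θ − e = 44.993146 − 3 = 41.993146
sin φ = h / L = 41.993146 / 287 = 0.14631758
φ = arcsin(0.14631758) = 8.413585°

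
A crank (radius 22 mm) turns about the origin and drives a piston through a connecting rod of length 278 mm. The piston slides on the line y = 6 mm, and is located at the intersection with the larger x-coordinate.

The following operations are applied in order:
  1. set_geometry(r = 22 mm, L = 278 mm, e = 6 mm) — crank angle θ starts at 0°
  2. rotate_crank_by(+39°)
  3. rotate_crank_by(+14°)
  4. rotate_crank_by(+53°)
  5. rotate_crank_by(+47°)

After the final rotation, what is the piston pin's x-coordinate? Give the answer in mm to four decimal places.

258.3693

set_geometry: r = 22 mm, L = 278 mm, e = 6 mm; θ ← 0°
rotate_crank_by(+39°): θ ← 0° +39° = 39°
rotate_crank_by(+14°): θ ← 39° +14° = 53°
rotate_crank_by(+53°): θ ← 53° +53° = 106°
rotate_crank_by(+47°): θ ← 106° +47° = 153°
crank pin P = (r cos θ, r sin θ) = (-19.602144, 9.987791)
h = r sin θ − e = 9.987791 − 6 = 3.987791
x = r cos θ + √(L² − h²) = -19.602144 + √(77284.0 − 15.9025) = -19.602144 + 277.971397 = 258.369253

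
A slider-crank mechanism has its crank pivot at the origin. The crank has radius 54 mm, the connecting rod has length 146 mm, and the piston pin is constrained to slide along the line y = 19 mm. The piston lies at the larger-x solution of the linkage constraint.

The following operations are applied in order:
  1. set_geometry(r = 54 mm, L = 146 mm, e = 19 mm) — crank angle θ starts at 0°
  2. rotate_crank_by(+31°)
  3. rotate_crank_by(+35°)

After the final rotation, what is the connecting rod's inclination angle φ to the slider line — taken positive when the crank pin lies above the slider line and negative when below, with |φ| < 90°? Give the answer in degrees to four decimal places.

11.9905

set_geometry: r = 54 mm, L = 146 mm, e = 19 mm; θ ← 0°
rotate_crank_by(+31°): θ ← 0° +31° = 31°
rotate_crank_by(+35°): θ ← 31° +35° = 66°
crank pin P = (r cos θ, r sin θ) = (21.963779, 49.331455)
h = r sin θ − e = 49.331455 − 19 = 30.331455
sin φ = h / L = 30.331455 / 146 = 0.20774969
φ = arcsin(0.20774969) = 11.990511°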